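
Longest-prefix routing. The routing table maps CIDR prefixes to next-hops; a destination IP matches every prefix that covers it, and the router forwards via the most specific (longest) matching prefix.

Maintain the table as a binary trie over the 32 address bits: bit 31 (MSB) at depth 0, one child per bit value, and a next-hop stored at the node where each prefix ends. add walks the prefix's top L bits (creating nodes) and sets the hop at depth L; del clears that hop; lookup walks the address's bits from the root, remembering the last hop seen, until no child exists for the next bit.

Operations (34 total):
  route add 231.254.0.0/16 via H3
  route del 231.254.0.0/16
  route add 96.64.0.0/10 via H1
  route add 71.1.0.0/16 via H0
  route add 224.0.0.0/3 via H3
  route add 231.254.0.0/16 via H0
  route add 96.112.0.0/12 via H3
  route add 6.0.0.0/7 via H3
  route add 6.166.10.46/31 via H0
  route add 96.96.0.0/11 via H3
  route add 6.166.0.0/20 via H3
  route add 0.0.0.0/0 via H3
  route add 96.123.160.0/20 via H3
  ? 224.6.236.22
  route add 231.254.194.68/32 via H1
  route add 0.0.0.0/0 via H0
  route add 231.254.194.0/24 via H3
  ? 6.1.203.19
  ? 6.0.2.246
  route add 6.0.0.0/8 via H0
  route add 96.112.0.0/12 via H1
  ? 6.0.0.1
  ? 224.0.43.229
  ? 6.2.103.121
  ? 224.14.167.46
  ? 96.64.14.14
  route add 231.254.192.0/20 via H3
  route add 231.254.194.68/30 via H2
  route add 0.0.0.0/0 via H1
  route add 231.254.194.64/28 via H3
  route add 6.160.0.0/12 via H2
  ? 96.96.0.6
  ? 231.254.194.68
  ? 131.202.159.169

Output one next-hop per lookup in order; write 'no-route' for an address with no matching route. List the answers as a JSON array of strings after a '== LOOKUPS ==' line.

Apply in order:
  + 231.254.0.0/16 (H3) depth=16
  - 231.254.0.0/16 clear@16
  + 96.64.0.0/10 (H1) depth=10
  + 71.1.0.0/16 (H0) depth=16
  + 224.0.0.0/3 (H3) depth=3
  + 231.254.0.0/16 (H0) depth=16
  + 96.112.0.0/12 (H3) depth=12
  + 6.0.0.0/7 (H3) depth=7
  + 6.166.10.46/31 (H0) depth=31
  + 96.96.0.0/11 (H3) depth=11
  + 6.166.0.0/20 (H3) depth=20
  + 0.0.0.0/0 (H3) depth=0
  + 96.123.160.0/20 (H3) depth=20
  ? 224.6.236.22  path d0:H3→d1:-→d2:-→d3:H3→d4:-→d5:-  best=H3
  + 231.254.194.68/32 (H1) depth=32
  + 0.0.0.0/0 (H0) depth=0
  + 231.254.194.0/24 (H3) depth=24
  ? 6.1.203.19  path d0:H0→d1:-→d2:-→d3:-→d4:-→d5:-→d6:-→d7:H3→d8:-  best=H3
  ? 6.0.2.246  path d0:H0→d1:-→d2:-→d3:-→d4:-→d5:-→d6:-→d7:H3→d8:-  best=H3
  + 6.0.0.0/8 (H0) depth=8
  + 96.112.0.0/12 (H1) depth=12
  ? 6.0.0.1  path d0:H0→d1:-→d2:-→d3:-→d4:-→d5:-→d6:-→d7:H3→d8:H0  best=H0
  ? 224.0.43.229  path d0:H0→d1:-→d2:-→d3:H3→d4:-→d5:-  best=H3
  ? 6.2.103.121  path d0:H0→d1:-→d2:-→d3:-→d4:-→d5:-→d6:-→d7:H3→d8:H0  best=H0
  ? 224.14.167.46  path d0:H0→d1:-→d2:-→d3:H3→d4:-→d5:-  best=H3
  ? 96.64.14.14  path d0:H0→d1:-→d2:-→d3:-→d4:-→d5:-→d6:-→d7:-→d8:-→d9:-→d10:H1  best=H1
  + 231.254.192.0/20 (H3) depth=20
  + 231.254.194.68/30 (H2) depth=30
  + 0.0.0.0/0 (H1) depth=0
  + 231.254.194.64/28 (H3) depth=28
  + 6.160.0.0/12 (H2) depth=12
  ? 96.96.0.6  path d0:H1→d1:-→d2:-→d3:-→d4:-→d5:-→d6:-→d7:-→d8:-→d9:-→d10:H1→d11:H3  best=H3
  ? 231.254.194.68  path d0:H1→d1:-→d2:-→d3:H3→d4:-→d5:-→d6:-→d7:-→d8:-→d9:-→d10:-→d11:-→d12:-→d13:-→d14:-→d15:-→d16:H0→d17:-→d18:-→d19:-→d20:H3→d21:-→d22:-→d23:-→d24:H3→d25:-→d26:-→d27:-→d28:H3→d29:-→d30:H2→d31:-→d32:H1  best=H1
  ? 131.202.159.169  path d0:H1→d1:-  best=H1

== LOOKUPS ==
["H3","H3","H3","H0","H3","H0","H3","H1","H3","H1","H1"]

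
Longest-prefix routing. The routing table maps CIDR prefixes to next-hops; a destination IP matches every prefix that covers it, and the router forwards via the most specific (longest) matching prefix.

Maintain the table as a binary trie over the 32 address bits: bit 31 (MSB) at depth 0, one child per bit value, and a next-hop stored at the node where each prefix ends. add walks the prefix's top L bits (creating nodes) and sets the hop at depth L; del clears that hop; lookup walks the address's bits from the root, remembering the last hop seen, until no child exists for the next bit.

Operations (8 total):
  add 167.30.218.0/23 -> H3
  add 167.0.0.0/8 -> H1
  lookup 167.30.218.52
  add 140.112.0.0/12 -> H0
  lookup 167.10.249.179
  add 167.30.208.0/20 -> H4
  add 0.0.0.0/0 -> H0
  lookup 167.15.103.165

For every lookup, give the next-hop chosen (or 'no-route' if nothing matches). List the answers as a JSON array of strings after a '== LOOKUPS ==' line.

Trace:
  + 167.30.218.0/23 (H3) depth=23
  + 167.0.0.0/8 (H1) depth=8
  lookup 167.30.218.52: bits 10100111000111101101101 walk d0:-→d1:-→d2:-→d3:-→d4:-→d5:-→d6:-→d7:-→d8:H1→d9:-→d10:-→d11:-→d12:-→d13:-→d14:-→d15:-→d16:-→d17:-→d18:-→d19:-→d20:-→d21:-→d22:-→d23:H3 -> H3
  + 140.112.0.0/12 (H0) depth=12
  lookup 167.10.249.179: bits 10100111000 walk d0:-→d1:-→d2:-→d3:-→d4:-→d5:-→d6:-→d7:-→d8:H1→d9:-→d10:-→d11:- -> H1
  + 167.30.208.0/20 (H4) depth=20
  + 0.0.0.0/0 (H0) depth=0
  lookup 167.15.103.165: bits 10100111000 walk d0:H0→d1:-→d2:-→d3:-→d4:-→d5:-→d6:-→d7:-→d8:H1→d9:-→d10:-→d11:- -> H1

== LOOKUPS ==
["H3","H1","H1"]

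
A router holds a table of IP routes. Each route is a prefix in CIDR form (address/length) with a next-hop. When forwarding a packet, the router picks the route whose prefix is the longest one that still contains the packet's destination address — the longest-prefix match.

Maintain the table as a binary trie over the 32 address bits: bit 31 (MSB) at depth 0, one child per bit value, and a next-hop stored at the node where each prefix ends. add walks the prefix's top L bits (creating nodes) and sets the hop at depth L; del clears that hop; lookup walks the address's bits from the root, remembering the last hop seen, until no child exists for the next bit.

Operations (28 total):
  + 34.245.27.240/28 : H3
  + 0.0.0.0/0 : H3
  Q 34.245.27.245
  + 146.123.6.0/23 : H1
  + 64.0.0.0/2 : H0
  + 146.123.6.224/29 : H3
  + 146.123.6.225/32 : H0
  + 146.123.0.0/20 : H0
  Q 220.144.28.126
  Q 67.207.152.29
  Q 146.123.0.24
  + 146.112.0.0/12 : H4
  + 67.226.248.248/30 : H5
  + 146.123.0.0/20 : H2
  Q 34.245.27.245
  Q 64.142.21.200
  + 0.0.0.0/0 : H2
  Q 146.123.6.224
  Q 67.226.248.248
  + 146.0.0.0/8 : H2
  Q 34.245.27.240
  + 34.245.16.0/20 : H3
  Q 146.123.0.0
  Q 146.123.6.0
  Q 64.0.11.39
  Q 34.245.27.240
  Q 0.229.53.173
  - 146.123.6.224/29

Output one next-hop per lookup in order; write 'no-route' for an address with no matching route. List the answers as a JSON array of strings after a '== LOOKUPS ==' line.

Process each operation:
  + 34.245.27.240/28 (H3) depth=28
  + 0.0.0.0/0 (H3) depth=0
  Q 34.245.27.245: descend 0010001011110101000110111111 ; hops seen [H3,H3] ; pick H3
  + 146.123.6.0/23 (H1) depth=23
  + 64.0.0.0/2 (H0) depth=2
  + 146.123.6.224/29 (H3) depth=29
  + 146.123.6.225/32 (H0) depth=32
  + 146.123.0.0/20 (H0) depth=20
  Q 220.144.28.126: descend 1 ; hops seen [H3] ; pick H3
  Q 67.207.152.29: descend 01 ; hops seen [H3,H0] ; pick H0
  Q 146.123.0.24: descend 100100100111101100000 ; hops seen [H3,H0] ; pick H0
  + 146.112.0.0/12 (H4) depth=12
  + 67.226.248.248/30 (H5) depth=30
  + 146.123.0.0/20 (H2) depth=20
  Q 34.245.27.245: descend 0010001011110101000110111111 ; hops seen [H3,H3] ; pick H3
  Q 64.142.21.200: descend 010000 ; hops seen [H3,H0] ; pick H0
  + 0.0.0.0/0 (H2) depth=0
  Q 146.123.6.224: descend 1001001001111011000001101110000 ; hops seen [H2,H4,H2,H1,H3] ; pick H3
  Q 67.226.248.248: descend 010000111110001011111000111110 ; hops seen [H2,H0,H5] ; pick H5
  + 146.0.0.0/8 (H2) depth=8
  Q 34.245.27.240: descend 0010001011110101000110111111 ; hops seen [H2,H3] ; pick H3
  + 34.245.16.0/20 (H3) depth=20
  Q 146.123.0.0: descend 100100100111101100000 ; hops seen [H2,H2,H4,H2] ; pick H2
  Q 146.123.6.0: descend 100100100111101100000110 ; hops seen [H2,H2,H4,H2,H1] ; pick H1
  Q 64.0.11.39: descend 010000 ; hops seen [H2,H0] ; pick H0
  Q 34.245.27.240: descend 0010001011110101000110111111 ; hops seen [H2,H3,H3] ; pick H3
  Q 0.229.53.173: descend 00 ; hops seen [H2] ; pick H2
  del 146.123.6.224/29 (clear depth 29)

== LOOKUPS ==
["H3","H3","H0","H0","H3","H0","H3","H5","H3","H2","H1","H0","H3","H2"]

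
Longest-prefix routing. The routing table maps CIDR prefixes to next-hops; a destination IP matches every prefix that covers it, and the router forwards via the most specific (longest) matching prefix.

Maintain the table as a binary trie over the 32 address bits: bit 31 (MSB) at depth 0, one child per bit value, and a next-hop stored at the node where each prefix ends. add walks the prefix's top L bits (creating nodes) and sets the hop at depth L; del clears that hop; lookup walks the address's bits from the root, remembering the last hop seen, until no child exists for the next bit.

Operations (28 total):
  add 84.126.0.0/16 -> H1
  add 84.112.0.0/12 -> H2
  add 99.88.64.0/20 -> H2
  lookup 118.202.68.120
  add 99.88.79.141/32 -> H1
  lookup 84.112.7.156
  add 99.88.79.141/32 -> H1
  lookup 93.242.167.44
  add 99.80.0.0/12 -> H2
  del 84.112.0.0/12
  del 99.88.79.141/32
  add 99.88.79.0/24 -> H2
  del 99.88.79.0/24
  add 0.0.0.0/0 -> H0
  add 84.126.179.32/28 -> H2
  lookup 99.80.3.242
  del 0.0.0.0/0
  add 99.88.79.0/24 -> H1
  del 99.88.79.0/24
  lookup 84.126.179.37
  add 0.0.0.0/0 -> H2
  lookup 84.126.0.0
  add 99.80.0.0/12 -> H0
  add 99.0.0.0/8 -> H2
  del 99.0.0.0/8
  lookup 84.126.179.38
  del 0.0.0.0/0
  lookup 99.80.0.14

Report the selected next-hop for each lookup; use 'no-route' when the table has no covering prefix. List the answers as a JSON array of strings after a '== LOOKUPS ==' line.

Apply in order:
  + 84.126.0.0/16 (H1) depth=16
  + 84.112.0.0/12 (H2) depth=12
  + 99.88.64.0/20 (H2) depth=20
  Q 118.202.68.120: descend 011 ; hops seen [∅] ; pick no-route
  + 99.88.79.141/32 (H1) depth=32
  Q 84.112.7.156: descend 010101000111 ; hops seen [H2] ; pick H2
  + 99.88.79.141/32 (H1) depth=32
  Q 93.242.167.44: descend 0101 ; hops seen [∅] ; pick no-route
  + 99.80.0.0/12 (H2) depth=12
  - 84.112.0.0/12 clear@12
  - 99.88.79.141/32 clear@32
  + 99.88.79.0/24 (H2) depth=24
  - 99.88.79.0/24 clear@24
  + 0.0.0.0/0 (H0) depth=0
  + 84.126.179.32/28 (H2) depth=28
  Q 99.80.3.242: descend 011000110101 ; hops seen [H0,H2] ; pick H2
  - 0.0.0.0/0 clear@0
  + 99.88.79.0/24 (H1) depth=24
  - 99.88.79.0/24 clear@24
  Q 84.126.179.37: descend 0101010001111110101100110010 ; hops seen [H1,H2] ; pick H2
  + 0.0.0.0/0 (H2) depth=0
  Q 84.126.0.0: descend 0101010001111110 ; hops seen [H2,H1] ; pick H1
  + 99.80.0.0/12 (H0) depth=12
  + 99.0.0.0/8 (H2) depth=8
  - 99.0.0.0/8 clear@8
  Q 84.126.179.38: descend 0101010001111110101100110010 ; hops seen [H2,H1,H2] ; pick H2
  - 0.0.0.0/0 clear@0
  Q 99.80.0.14: descend 011000110101 ; hops seen [H0] ; pick H0

== LOOKUPS ==
["no-route","H2","no-route","H2","H2","H1","H2","H0"]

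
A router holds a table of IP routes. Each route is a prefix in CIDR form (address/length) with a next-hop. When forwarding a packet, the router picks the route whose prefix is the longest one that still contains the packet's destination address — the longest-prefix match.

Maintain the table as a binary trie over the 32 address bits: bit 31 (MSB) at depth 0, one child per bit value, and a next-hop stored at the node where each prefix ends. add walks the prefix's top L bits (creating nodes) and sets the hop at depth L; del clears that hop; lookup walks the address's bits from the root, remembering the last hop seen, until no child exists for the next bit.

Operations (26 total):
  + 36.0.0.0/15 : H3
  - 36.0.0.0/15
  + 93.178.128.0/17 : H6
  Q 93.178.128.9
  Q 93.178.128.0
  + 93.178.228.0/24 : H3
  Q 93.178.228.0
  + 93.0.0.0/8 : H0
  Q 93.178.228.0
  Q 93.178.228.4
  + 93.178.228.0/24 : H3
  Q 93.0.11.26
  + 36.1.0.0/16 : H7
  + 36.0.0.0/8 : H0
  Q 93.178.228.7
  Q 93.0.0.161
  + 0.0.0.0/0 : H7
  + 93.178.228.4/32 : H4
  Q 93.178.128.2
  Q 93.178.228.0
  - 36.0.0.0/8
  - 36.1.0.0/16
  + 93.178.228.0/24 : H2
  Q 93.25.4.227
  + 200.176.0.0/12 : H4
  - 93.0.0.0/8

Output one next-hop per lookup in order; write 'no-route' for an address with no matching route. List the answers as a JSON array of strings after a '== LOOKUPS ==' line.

Process each operation:
  add 36.0.0.0/15 -> H3 at depth 15
  del 36.0.0.0/15 (clear depth 15)
  add 93.178.128.0/17 -> H6 at depth 17
  ? 93.178.128.9  path d0:-→d1:-→d2:-→d3:-→d4:-→d5:-→d6:-→d7:-→d8:-→d9:-→d10:-→d11:-→d12:-→d13:-→d14:-→d15:-→d16:-→d17:H6  best=H6
  ? 93.178.128.0  path d0:-→d1:-→d2:-→d3:-→d4:-→d5:-→d6:-→d7:-→d8:-→d9:-→d10:-→d11:-→d12:-→d13:-→d14:-→d15:-→d16:-→d17:H6  best=H6
  add 93.178.228.0/24 -> H3 at depth 24
  ? 93.178.228.0  path d0:-→d1:-→d2:-→d3:-→d4:-→d5:-→d6:-→d7:-→d8:-→d9:-→d10:-→d11:-→d12:-→d13:-→d14:-→d15:-→d16:-→d17:H6→d18:-→d19:-→d20:-→d21:-→d22:-→d23:-→d24:H3  best=H3
  add 93.0.0.0/8 -> H0 at depth 8
  ? 93.178.228.0  path d0:-→d1:-→d2:-→d3:-→d4:-→d5:-→d6:-→d7:-→d8:H0→d9:-→d10:-→d11:-→d12:-→d13:-→d14:-→d15:-→d16:-→d17:H6→d18:-→d19:-→d20:-→d21:-→d22:-→d23:-→d24:H3  best=H3
  ? 93.178.228.4  path d0:-→d1:-→d2:-→d3:-→d4:-→d5:-→d6:-→d7:-→d8:H0→d9:-→d10:-→d11:-→d12:-→d13:-→d14:-→d15:-→d16:-→d17:H6→d18:-→d19:-→d20:-→d21:-→d22:-→d23:-→d24:H3  best=H3
  add 93.178.228.0/24 -> H3 at depth 24
  ? 93.0.11.26  path d0:-→d1:-→d2:-→d3:-→d4:-→d5:-→d6:-→d7:-→d8:H0  best=H0
  add 36.1.0.0/16 -> H7 at depth 16
  add 36.0.0.0/8 -> H0 at depth 8
  ? 93.178.228.7  path d0:-→d1:-→d2:-→d3:-→d4:-→d5:-→d6:-→d7:-→d8:H0→d9:-→d10:-→d11:-→d12:-→d13:-→d14:-→d15:-→d16:-→d17:H6→d18:-→d19:-→d20:-→d21:-→d22:-→d23:-→d24:H3  best=H3
  ? 93.0.0.161  path d0:-→d1:-→d2:-→d3:-→d4:-→d5:-→d6:-→d7:-→d8:H0  best=H0
  add 0.0.0.0/0 -> H7 at depth 0
  add 93.178.228.4/32 -> H4 at depth 32
  ? 93.178.128.2  path d0:H7→d1:-→d2:-→d3:-→d4:-→d5:-→d6:-→d7:-→d8:H0→d9:-→d10:-→d11:-→d12:-→d13:-→d14:-→d15:-→d16:-→d17:H6  best=H6
  ? 93.178.228.0  path d0:H7→d1:-→d2:-→d3:-→d4:-→d5:-→d6:-→d7:-→d8:H0→d9:-→d10:-→d11:-→d12:-→d13:-→d14:-→d15:-→d16:-→d17:H6→d18:-→d19:-→d20:-→d21:-→d22:-→d23:-→d24:H3→d25:-→d26:-→d27:-→d28:-→d29:-  best=H3
  del 36.0.0.0/8 (clear depth 8)
  del 36.1.0.0/16 (clear depth 16)
  add 93.178.228.0/24 -> H2 at depth 24
  ? 93.25.4.227  path d0:H7→d1:-→d2:-→d3:-→d4:-→d5:-→d6:-→d7:-→d8:H0  best=H0
  add 200.176.0.0/12 -> H4 at depth 12
  del 93.0.0.0/8 (clear depth 8)

== LOOKUPS ==
["H6","H6","H3","H3","H3","H0","H3","H0","H6","H3","H0"]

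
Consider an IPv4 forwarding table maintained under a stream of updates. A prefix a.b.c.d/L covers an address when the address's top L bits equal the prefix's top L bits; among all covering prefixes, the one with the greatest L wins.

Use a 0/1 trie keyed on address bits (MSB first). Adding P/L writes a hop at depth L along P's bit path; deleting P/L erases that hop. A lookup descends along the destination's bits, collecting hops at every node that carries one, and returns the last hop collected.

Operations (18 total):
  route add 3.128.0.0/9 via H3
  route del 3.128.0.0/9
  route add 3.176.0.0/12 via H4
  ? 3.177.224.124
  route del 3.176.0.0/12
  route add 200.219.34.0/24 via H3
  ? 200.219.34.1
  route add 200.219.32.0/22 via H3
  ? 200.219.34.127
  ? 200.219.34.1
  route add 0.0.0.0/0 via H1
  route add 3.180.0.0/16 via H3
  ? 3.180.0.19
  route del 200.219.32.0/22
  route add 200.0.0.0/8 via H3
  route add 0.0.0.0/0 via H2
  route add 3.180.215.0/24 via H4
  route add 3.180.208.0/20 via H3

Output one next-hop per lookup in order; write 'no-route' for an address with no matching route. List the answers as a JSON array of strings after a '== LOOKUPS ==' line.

Apply in order:
  add 3.128.0.0/9 -> H3 at depth 9
  del 3.128.0.0/9 (clear depth 9)
  add 3.176.0.0/12 -> H4 at depth 12
  ? 3.177.224.124  path d0:-→d1:-→d2:-→d3:-→d4:-→d5:-→d6:-→d7:-→d8:-→d9:-→d10:-→d11:-→d12:H4  best=H4
  del 3.176.0.0/12 (clear depth 12)
  add 200.219.34.0/24 -> H3 at depth 24
  ? 200.219.34.1  path d0:-→d1:-→d2:-→d3:-→d4:-→d5:-→d6:-→d7:-→d8:-→d9:-→d10:-→d11:-→d12:-→d13:-→d14:-→d15:-→d16:-→d17:-→d18:-→d19:-→d20:-→d21:-→d22:-→d23:-→d24:H3  best=H3
  add 200.219.32.0/22 -> H3 at depth 22
  ? 200.219.34.127  path d0:-→d1:-→d2:-→d3:-→d4:-→d5:-→d6:-→d7:-→d8:-→d9:-→d10:-→d11:-→d12:-→d13:-→d14:-→d15:-→d16:-→d17:-→d18:-→d19:-→d20:-→d21:-→d22:H3→d23:-→d24:H3  best=H3
  ? 200.219.34.1  path d0:-→d1:-→d2:-→d3:-→d4:-→d5:-→d6:-→d7:-→d8:-→d9:-→d10:-→d11:-→d12:-→d13:-→d14:-→d15:-→d16:-→d17:-→d18:-→d19:-→d20:-→d21:-→d22:H3→d23:-→d24:H3  best=H3
  add 0.0.0.0/0 -> H1 at depth 0
  add 3.180.0.0/16 -> H3 at depth 16
  ? 3.180.0.19  path d0:H1→d1:-→d2:-→d3:-→d4:-→d5:-→d6:-→d7:-→d8:-→d9:-→d10:-→d11:-→d12:-→d13:-→d14:-→d15:-→d16:H3  best=H3
  del 200.219.32.0/22 (clear depth 22)
  add 200.0.0.0/8 -> H3 at depth 8
  add 0.0.0.0/0 -> H2 at depth 0
  add 3.180.215.0/24 -> H4 at depth 24
  add 3.180.208.0/20 -> H3 at depth 20

== LOOKUPS ==
["H4","H3","H3","H3","H3"]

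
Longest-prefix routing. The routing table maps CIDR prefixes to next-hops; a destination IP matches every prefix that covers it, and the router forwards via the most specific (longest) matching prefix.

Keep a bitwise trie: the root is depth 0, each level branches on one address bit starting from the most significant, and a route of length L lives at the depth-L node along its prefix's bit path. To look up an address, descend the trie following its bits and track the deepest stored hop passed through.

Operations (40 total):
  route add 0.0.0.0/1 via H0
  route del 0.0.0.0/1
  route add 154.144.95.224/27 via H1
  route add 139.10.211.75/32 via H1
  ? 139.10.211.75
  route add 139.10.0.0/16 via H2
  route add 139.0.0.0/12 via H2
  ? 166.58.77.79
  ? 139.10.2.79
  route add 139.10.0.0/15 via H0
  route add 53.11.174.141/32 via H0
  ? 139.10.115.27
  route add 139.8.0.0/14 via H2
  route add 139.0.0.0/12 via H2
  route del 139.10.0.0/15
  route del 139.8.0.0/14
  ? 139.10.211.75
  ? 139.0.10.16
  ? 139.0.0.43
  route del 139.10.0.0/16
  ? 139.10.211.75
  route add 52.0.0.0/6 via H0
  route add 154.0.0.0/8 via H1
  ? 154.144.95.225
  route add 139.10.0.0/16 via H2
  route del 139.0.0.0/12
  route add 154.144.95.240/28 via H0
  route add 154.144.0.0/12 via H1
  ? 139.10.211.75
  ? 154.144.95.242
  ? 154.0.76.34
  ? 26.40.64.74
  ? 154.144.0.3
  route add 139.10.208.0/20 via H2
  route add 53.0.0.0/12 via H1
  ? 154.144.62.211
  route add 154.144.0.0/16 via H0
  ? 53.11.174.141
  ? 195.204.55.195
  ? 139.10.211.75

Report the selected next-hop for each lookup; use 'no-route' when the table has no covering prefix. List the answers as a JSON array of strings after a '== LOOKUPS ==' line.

Process each operation:
  add 0.0.0.0/1 -> H0 at depth 1
  del 0.0.0.0/1 (clear depth 1)
  add 154.144.95.224/27 -> H1 at depth 27
  add 139.10.211.75/32 -> H1 at depth 32
  Q 139.10.211.75: descend 10001011000010101101001101001011 ; hops seen [H1] ; pick H1
  add 139.10.0.0/16 -> H2 at depth 16
  add 139.0.0.0/12 -> H2 at depth 12
  Q 166.58.77.79: descend 10 ; hops seen [∅] ; pick no-route
  Q 139.10.2.79: descend 1000101100001010 ; hops seen [H2,H2] ; pick H2
  add 139.10.0.0/15 -> H0 at depth 15
  add 53.11.174.141/32 -> H0 at depth 32
  Q 139.10.115.27: descend 1000101100001010 ; hops seen [H2,H0,H2] ; pick H2
  add 139.8.0.0/14 -> H2 at depth 14
  add 139.0.0.0/12 -> H2 at depth 12
  del 139.10.0.0/15 (clear depth 15)
  del 139.8.0.0/14 (clear depth 14)
  Q 139.10.211.75: descend 10001011000010101101001101001011 ; hops seen [H2,H2,H1] ; pick H1
  Q 139.0.10.16: descend 100010110000 ; hops seen [H2] ; pick H2
  Q 139.0.0.43: descend 100010110000 ; hops seen [H2] ; pick H2
  del 139.10.0.0/16 (clear depth 16)
  Q 139.10.211.75: descend 10001011000010101101001101001011 ; hops seen [H2,H1] ; pick H1
  add 52.0.0.0/6 -> H0 at depth 6
  add 154.0.0.0/8 -> H1 at depth 8
  Q 154.144.95.225: descend 100110101001000001011111111 ; hops seen [H1,H1] ; pick H1
  add 139.10.0.0/16 -> H2 at depth 16
  del 139.0.0.0/12 (clear depth 12)
  add 154.144.95.240/28 -> H0 at depth 28
  add 154.144.0.0/12 -> H1 at depth 12
  Q 139.10.211.75: descend 10001011000010101101001101001011 ; hops seen [H2,H1] ; pick H1
  Q 154.144.95.242: descend 1001101010010000010111111111 ; hops seen [H1,H1,H1,H0] ; pick H0
  Q 154.0.76.34: descend 10011010 ; hops seen [H1] ; pick H1
  Q 26.40.64.74: descend 00 ; hops seen [∅] ; pick no-route
  Q 154.144.0.3: descend 10011010100100000 ; hops seen [H1,H1] ; pick H1
  add 139.10.208.0/20 -> H2 at depth 20
  add 53.0.0.0/12 -> H1 at depth 12
  Q 154.144.62.211: descend 10011010100100000 ; hops seen [H1,H1] ; pick H1
  add 154.144.0.0/16 -> H0 at depth 16
  Q 53.11.174.141: descend 00110101000010111010111010001101 ; hops seen [H0,H1,H0] ; pick H0
  Q 195.204.55.195: descend 1 ; hops seen [∅] ; pick no-route
  Q 139.10.211.75: descend 10001011000010101101001101001011 ; hops seen [H2,H2,H1] ; pick H1

== LOOKUPS ==
["H1","no-route","H2","H2","H1","H2","H2","H1","H1","H1","H0","H1","no-route","H1","H1","H0","no-route","H1"]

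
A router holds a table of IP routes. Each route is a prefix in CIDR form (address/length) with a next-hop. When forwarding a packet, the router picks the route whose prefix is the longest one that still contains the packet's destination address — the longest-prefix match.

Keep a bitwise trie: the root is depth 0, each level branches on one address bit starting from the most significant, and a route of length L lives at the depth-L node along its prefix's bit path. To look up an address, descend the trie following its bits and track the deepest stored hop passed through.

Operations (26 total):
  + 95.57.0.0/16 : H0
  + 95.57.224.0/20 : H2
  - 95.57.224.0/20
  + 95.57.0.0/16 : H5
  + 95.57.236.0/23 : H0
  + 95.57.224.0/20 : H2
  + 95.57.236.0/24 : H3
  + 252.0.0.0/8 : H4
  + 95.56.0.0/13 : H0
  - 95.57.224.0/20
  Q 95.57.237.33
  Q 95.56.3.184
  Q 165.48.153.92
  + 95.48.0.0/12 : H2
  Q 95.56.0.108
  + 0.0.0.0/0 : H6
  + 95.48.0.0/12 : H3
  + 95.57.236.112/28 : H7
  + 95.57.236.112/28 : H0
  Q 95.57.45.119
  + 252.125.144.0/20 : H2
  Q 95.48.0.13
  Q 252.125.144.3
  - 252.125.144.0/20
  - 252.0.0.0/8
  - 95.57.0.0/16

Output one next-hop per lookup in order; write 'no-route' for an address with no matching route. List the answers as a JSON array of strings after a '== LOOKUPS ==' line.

Apply in order:
  + 95.57.0.0/16 (H0) depth=16
  + 95.57.224.0/20 (H2) depth=20
  del 95.57.224.0/20 (clear depth 20)
  + 95.57.0.0/16 (H5) depth=16
  + 95.57.236.0/23 (H0) depth=23
  + 95.57.224.0/20 (H2) depth=20
  + 95.57.236.0/24 (H3) depth=24
  + 252.0.0.0/8 (H4) depth=8
  + 95.56.0.0/13 (H0) depth=13
  del 95.57.224.0/20 (clear depth 20)
  Q 95.57.237.33: descend 01011111001110011110110 ; hops seen [H0,H5,H0] ; pick H0
  Q 95.56.3.184: descend 010111110011100 ; hops seen [H0] ; pick H0
  Q 165.48.153.92: descend 1 ; hops seen [∅] ; pick no-route
  + 95.48.0.0/12 (H2) depth=12
  Q 95.56.0.108: descend 010111110011100 ; hops seen [H2,H0] ; pick H0
  + 0.0.0.0/0 (H6) depth=0
  + 95.48.0.0/12 (H3) depth=12
  + 95.57.236.112/28 (H7) depth=28
  + 95.57.236.112/28 (H0) depth=28
  Q 95.57.45.119: descend 0101111100111001 ; hops seen [H6,H3,H0,H5] ; pick H5
  + 252.125.144.0/20 (H2) depth=20
  Q 95.48.0.13: descend 010111110011 ; hops seen [H6,H3] ; pick H3
  Q 252.125.144.3: descend 11111100011111011001 ; hops seen [H6,H4,H2] ; pick H2
  del 252.125.144.0/20 (clear depth 20)
  del 252.0.0.0/8 (clear depth 8)
  del 95.57.0.0/16 (clear depth 16)

== LOOKUPS ==
["H0","H0","no-route","H0","H5","H3","H2"]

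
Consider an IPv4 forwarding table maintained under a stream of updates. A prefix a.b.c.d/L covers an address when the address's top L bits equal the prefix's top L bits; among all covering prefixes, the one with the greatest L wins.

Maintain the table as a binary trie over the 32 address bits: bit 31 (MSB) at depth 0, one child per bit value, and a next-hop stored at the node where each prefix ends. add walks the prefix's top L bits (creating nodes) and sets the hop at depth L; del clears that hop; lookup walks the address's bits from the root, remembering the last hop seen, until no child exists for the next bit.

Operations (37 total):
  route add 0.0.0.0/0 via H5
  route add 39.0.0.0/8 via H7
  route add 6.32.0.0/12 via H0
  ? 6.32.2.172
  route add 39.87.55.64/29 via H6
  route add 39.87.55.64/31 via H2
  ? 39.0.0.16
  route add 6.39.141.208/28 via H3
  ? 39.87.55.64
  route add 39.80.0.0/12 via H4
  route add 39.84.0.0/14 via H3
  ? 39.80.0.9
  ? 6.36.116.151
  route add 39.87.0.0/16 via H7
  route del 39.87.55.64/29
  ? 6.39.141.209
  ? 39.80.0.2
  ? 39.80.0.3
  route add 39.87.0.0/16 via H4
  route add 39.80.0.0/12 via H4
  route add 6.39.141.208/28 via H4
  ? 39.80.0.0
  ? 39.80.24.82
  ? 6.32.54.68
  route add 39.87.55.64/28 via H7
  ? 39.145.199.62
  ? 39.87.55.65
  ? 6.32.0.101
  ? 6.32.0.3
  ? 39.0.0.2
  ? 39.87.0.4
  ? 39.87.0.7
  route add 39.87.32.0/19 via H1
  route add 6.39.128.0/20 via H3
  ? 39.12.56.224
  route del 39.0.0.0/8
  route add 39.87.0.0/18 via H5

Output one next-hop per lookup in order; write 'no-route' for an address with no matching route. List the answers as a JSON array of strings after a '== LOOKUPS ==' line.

Apply in order:
  + 0.0.0.0/0 (H5) depth=0
  + 39.0.0.0/8 (H7) depth=8
  + 6.32.0.0/12 (H0) depth=12
  ? 6.32.2.172  path d0:H5→d1:-→d2:-→d3:-→d4:-→d5:-→d6:-→d7:-→d8:-→d9:-→d10:-→d11:-→d12:H0  best=H0
  + 39.87.55.64/29 (H6) depth=29
  + 39.87.55.64/31 (H2) depth=31
  ? 39.0.0.16  path d0:H5→d1:-→d2:-→d3:-→d4:-→d5:-→d6:-→d7:-→d8:H7→d9:-  best=H7
  + 6.39.141.208/28 (H3) depth=28
  ? 39.87.55.64  path d0:H5→d1:-→d2:-→d3:-→d4:-→d5:-→d6:-→d7:-→d8:H7→d9:-→d10:-→d11:-→d12:-→d13:-→d14:-→d15:-→d16:-→d17:-→d18:-→d19:-→d20:-→d21:-→d22:-→d23:-→d24:-→d25:-→d26:-→d27:-→d28:-→d29:H6→d30:-→d31:H2  best=H2
  + 39.80.0.0/12 (H4) depth=12
  + 39.84.0.0/14 (H3) depth=14
  ? 39.80.0.9  path d0:H5→d1:-→d2:-→d3:-→d4:-→d5:-→d6:-→d7:-→d8:H7→d9:-→d10:-→d11:-→d12:H4→d13:-  best=H4
  ? 6.36.116.151  path d0:H5→d1:-→d2:-→d3:-→d4:-→d5:-→d6:-→d7:-→d8:-→d9:-→d10:-→d11:-→d12:H0→d13:-→d14:-  best=H0
  + 39.87.0.0/16 (H7) depth=16
  del 39.87.55.64/29 (clear depth 29)
  ? 6.39.141.209  path d0:H5→d1:-→d2:-→d3:-→d4:-→d5:-→d6:-→d7:-→d8:-→d9:-→d10:-→d11:-→d12:H0→d13:-→d14:-→d15:-→d16:-→d17:-→d18:-→d19:-→d20:-→d21:-→d22:-→d23:-→d24:-→d25:-→d26:-→d27:-→d28:H3  best=H3
  ? 39.80.0.2  path d0:H5→d1:-→d2:-→d3:-→d4:-→d5:-→d6:-→d7:-→d8:H7→d9:-→d10:-→d11:-→d12:H4→d13:-  best=H4
  ? 39.80.0.3  path d0:H5→d1:-→d2:-→d3:-→d4:-→d5:-→d6:-→d7:-→d8:H7→d9:-→d10:-→d11:-→d12:H4→d13:-  best=H4
  + 39.87.0.0/16 (H4) depth=16
  + 39.80.0.0/12 (H4) depth=12
  + 6.39.141.208/28 (H4) depth=28
  ? 39.80.0.0  path d0:H5→d1:-→d2:-→d3:-→d4:-→d5:-→d6:-→d7:-→d8:H7→d9:-→d10:-→d11:-→d12:H4→d13:-  best=H4
  ? 39.80.24.82  path d0:H5→d1:-→d2:-→d3:-→d4:-→d5:-→d6:-→d7:-→d8:H7→d9:-→d10:-→d11:-→d12:H4→d13:-  best=H4
  ? 6.32.54.68  path d0:H5→d1:-→d2:-→d3:-→d4:-→d5:-→d6:-→d7:-→d8:-→d9:-→d10:-→d11:-→d12:H0→d13:-  best=H0
  + 39.87.55.64/28 (H7) depth=28
  ? 39.145.199.62  path d0:H5→d1:-→d2:-→d3:-→d4:-→d5:-→d6:-→d7:-→d8:H7  best=H7
  ? 39.87.55.65  path d0:H5→d1:-→d2:-→d3:-→d4:-→d5:-→d6:-→d7:-→d8:H7→d9:-→d10:-→d11:-→d12:H4→d13:-→d14:H3→d15:-→d16:H4→d17:-→d18:-→d19:-→d20:-→d21:-→d22:-→d23:-→d24:-→d25:-→d26:-→d27:-→d28:H7→d29:-→d30:-→d31:H2  best=H2
  ? 6.32.0.101  path d0:H5→d1:-→d2:-→d3:-→d4:-→d5:-→d6:-→d7:-→d8:-→d9:-→d10:-→d11:-→d12:H0→d13:-  best=H0
  ? 6.32.0.3  path d0:H5→d1:-→d2:-→d3:-→d4:-→d5:-→d6:-→d7:-→d8:-→d9:-→d10:-→d11:-→d12:H0→d13:-  best=H0
  ? 39.0.0.2  path d0:H5→d1:-→d2:-→d3:-→d4:-→d5:-→d6:-→d7:-→d8:H7→d9:-  best=H7
  ? 39.87.0.4  path d0:H5→d1:-→d2:-→d3:-→d4:-→d5:-→d6:-→d7:-→d8:H7→d9:-→d10:-→d11:-→d12:H4→d13:-→d14:H3→d15:-→d16:H4→d17:-→d18:-  best=H4
  ? 39.87.0.7  path d0:H5→d1:-→d2:-→d3:-→d4:-→d5:-→d6:-→d7:-→d8:H7→d9:-→d10:-→d11:-→d12:H4→d13:-→d14:H3→d15:-→d16:H4→d17:-→d18:-  best=H4
  + 39.87.32.0/19 (H1) depth=19
  + 6.39.128.0/20 (H3) depth=20
  ? 39.12.56.224  path d0:H5→d1:-→d2:-→d3:-→d4:-→d5:-→d6:-→d7:-→d8:H7→d9:-  best=H7
  del 39.0.0.0/8 (clear depth 8)
  + 39.87.0.0/18 (H5) depth=18

== LOOKUPS ==
["H0","H7","H2","H4","H0","H3","H4","H4","H4","H4","H0","H7","H2","H0","H0","H7","H4","H4","H7"]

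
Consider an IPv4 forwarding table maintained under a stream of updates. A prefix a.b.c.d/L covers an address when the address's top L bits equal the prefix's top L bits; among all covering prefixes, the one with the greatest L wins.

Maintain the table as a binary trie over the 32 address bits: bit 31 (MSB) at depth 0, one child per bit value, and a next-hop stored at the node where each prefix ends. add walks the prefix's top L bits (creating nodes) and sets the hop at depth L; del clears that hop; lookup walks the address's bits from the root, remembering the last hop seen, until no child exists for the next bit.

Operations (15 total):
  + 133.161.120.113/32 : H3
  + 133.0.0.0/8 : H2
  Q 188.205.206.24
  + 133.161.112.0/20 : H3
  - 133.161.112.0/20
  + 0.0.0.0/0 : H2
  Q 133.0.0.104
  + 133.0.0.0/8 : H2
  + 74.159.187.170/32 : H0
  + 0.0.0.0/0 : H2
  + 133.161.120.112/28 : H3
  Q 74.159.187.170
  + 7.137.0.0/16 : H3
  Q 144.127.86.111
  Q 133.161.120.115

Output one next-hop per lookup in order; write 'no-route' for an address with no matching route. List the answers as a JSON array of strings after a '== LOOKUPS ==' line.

Apply in order:
  add 133.161.120.113/32 -> H3 at depth 32
  add 133.0.0.0/8 -> H2 at depth 8
  ? 188.205.206.24  path d0:-→d1:-→d2:-  best=no-route
  add 133.161.112.0/20 -> H3 at depth 20
  - 133.161.112.0/20 clear@20
  add 0.0.0.0/0 -> H2 at depth 0
  ? 133.0.0.104  path d0:H2→d1:-→d2:-→d3:-→d4:-→d5:-→d6:-→d7:-→d8:H2  best=H2
  add 133.0.0.0/8 -> H2 at depth 8
  add 74.159.187.170/32 -> H0 at depth 32
  add 0.0.0.0/0 -> H2 at depth 0
  add 133.161.120.112/28 -> H3 at depth 28
  ? 74.159.187.170  path d0:H2→d1:-→d2:-→d3:-→d4:-→d5:-→d6:-→d7:-→d8:-→d9:-→d10:-→d11:-→d12:-→d13:-→d14:-→d15:-→d16:-→d17:-→d18:-→d19:-→d20:-→d21:-→d22:-→d23:-→d24:-→d25:-→d26:-→d27:-→d28:-→d29:-→d30:-→d31:-→d32:H0  best=H0
  add 7.137.0.0/16 -> H3 at depth 16
  ? 144.127.86.111  path d0:H2→d1:-→d2:-→d3:-  best=H2
  ? 133.161.120.115  path d0:H2→d1:-→d2:-→d3:-→d4:-→d5:-→d6:-→d7:-→d8:H2→d9:-→d10:-→d11:-→d12:-→d13:-→d14:-→d15:-→d16:-→d17:-→d18:-→d19:-→d20:-→d21:-→d22:-→d23:-→d24:-→d25:-→d26:-→d27:-→d28:H3→d29:-→d30:-  best=H3

== LOOKUPS ==
["no-route","H2","H0","H2","H3"]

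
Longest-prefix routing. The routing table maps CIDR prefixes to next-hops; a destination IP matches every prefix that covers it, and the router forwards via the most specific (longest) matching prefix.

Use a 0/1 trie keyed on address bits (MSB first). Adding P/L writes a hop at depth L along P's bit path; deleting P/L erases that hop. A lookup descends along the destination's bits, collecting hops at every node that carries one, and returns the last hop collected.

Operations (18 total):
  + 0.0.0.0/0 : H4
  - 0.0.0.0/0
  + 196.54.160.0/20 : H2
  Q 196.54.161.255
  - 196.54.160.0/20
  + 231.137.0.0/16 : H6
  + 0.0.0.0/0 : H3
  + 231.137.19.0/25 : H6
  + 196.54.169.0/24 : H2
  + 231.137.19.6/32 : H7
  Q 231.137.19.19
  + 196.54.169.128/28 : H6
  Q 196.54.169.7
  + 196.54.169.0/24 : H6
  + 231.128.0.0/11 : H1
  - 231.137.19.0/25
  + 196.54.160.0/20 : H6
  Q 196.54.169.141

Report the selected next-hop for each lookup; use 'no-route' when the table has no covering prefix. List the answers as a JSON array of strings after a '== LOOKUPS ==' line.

Process each operation:
  + 0.0.0.0/0 (H4) depth=0
  del 0.0.0.0/0 (clear depth 0)
  + 196.54.160.0/20 (H2) depth=20
  Q 196.54.161.255: descend 11000100001101101010 ; hops seen [H2] ; pick H2
  del 196.54.160.0/20 (clear depth 20)
  + 231.137.0.0/16 (H6) depth=16
  + 0.0.0.0/0 (H3) depth=0
  + 231.137.19.0/25 (H6) depth=25
  + 196.54.169.0/24 (H2) depth=24
  + 231.137.19.6/32 (H7) depth=32
  Q 231.137.19.19: descend 111001111000100100010011000 ; hops seen [H3,H6,H6] ; pick H6
  + 196.54.169.128/28 (H6) depth=28
  Q 196.54.169.7: descend 110001000011011010101001 ; hops seen [H3,H2] ; pick H2
  + 196.54.169.0/24 (H6) depth=24
  + 231.128.0.0/11 (H1) depth=11
  del 231.137.19.0/25 (clear depth 25)
  + 196.54.160.0/20 (H6) depth=20
  Q 196.54.169.141: descend 1100010000110110101010011000 ; hops seen [H3,H6,H6,H6] ; pick H6

== LOOKUPS ==
["H2","H6","H2","H6"]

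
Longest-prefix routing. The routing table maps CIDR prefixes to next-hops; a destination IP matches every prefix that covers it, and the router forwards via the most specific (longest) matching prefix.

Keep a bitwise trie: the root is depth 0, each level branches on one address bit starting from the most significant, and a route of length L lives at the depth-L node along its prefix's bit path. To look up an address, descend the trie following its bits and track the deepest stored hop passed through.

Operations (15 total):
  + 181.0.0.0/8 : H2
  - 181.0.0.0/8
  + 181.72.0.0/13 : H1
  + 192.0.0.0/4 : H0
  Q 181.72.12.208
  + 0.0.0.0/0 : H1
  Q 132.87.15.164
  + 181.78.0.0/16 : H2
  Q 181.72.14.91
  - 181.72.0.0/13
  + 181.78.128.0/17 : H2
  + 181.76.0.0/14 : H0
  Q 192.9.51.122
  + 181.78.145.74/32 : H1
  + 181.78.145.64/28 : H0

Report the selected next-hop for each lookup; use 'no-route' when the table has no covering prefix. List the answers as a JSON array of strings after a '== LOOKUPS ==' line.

Process each operation:
  add 181.0.0.0/8 -> H2 at depth 8
  del 181.0.0.0/8 (clear depth 8)
  add 181.72.0.0/13 -> H1 at depth 13
  add 192.0.0.0/4 -> H0 at depth 4
  ? 181.72.12.208  path d0:-→d1:-→d2:-→d3:-→d4:-→d5:-→d6:-→d7:-→d8:-→d9:-→d10:-→d11:-→d12:-→d13:H1  best=H1
  add 0.0.0.0/0 -> H1 at depth 0
  ? 132.87.15.164  path d0:H1→d1:-→d2:-  best=H1
  add 181.78.0.0/16 -> H2 at depth 16
  ? 181.72.14.91  path d0:H1→d1:-→d2:-→d3:-→d4:-→d5:-→d6:-→d7:-→d8:-→d9:-→d10:-→d11:-→d12:-→d13:H1  best=H1
  del 181.72.0.0/13 (clear depth 13)
  add 181.78.128.0/17 -> H2 at depth 17
  add 181.76.0.0/14 -> H0 at depth 14
  ? 192.9.51.122  path d0:H1→d1:-→d2:-→d3:-→d4:H0  best=H0
  add 181.78.145.74/32 -> H1 at depth 32
  add 181.78.145.64/28 -> H0 at depth 28

== LOOKUPS ==
["H1","H1","H1","H0"]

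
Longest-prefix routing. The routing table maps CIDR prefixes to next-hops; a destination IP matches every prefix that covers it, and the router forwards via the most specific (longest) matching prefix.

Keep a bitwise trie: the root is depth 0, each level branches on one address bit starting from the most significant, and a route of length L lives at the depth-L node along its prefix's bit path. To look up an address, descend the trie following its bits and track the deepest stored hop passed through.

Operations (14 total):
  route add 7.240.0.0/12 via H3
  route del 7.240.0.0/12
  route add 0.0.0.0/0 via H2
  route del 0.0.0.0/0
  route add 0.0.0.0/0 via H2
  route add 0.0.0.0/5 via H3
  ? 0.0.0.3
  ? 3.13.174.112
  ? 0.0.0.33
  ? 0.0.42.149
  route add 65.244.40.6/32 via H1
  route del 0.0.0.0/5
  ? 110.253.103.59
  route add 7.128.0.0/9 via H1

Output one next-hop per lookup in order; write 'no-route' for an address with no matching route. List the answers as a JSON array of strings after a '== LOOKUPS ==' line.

Trace:
  add 7.240.0.0/12 -> H3 at depth 12
  - 7.240.0.0/12 clear@12
  add 0.0.0.0/0 -> H2 at depth 0
  - 0.0.0.0/0 clear@0
  add 0.0.0.0/0 -> H2 at depth 0
  add 0.0.0.0/5 -> H3 at depth 5
  Q 0.0.0.3: descend 00000 ; hops seen [H2,H3] ; pick H3
  Q 3.13.174.112: descend 00000 ; hops seen [H2,H3] ; pick H3
  Q 0.0.0.33: descend 00000 ; hops seen [H2,H3] ; pick H3
  Q 0.0.42.149: descend 00000 ; hops seen [H2,H3] ; pick H3
  add 65.244.40.6/32 -> H1 at depth 32
  - 0.0.0.0/5 clear@5
  Q 110.253.103.59: descend 01 ; hops seen [H2] ; pick H2
  add 7.128.0.0/9 -> H1 at depth 9

== LOOKUPS ==
["H3","H3","H3","H3","H2"]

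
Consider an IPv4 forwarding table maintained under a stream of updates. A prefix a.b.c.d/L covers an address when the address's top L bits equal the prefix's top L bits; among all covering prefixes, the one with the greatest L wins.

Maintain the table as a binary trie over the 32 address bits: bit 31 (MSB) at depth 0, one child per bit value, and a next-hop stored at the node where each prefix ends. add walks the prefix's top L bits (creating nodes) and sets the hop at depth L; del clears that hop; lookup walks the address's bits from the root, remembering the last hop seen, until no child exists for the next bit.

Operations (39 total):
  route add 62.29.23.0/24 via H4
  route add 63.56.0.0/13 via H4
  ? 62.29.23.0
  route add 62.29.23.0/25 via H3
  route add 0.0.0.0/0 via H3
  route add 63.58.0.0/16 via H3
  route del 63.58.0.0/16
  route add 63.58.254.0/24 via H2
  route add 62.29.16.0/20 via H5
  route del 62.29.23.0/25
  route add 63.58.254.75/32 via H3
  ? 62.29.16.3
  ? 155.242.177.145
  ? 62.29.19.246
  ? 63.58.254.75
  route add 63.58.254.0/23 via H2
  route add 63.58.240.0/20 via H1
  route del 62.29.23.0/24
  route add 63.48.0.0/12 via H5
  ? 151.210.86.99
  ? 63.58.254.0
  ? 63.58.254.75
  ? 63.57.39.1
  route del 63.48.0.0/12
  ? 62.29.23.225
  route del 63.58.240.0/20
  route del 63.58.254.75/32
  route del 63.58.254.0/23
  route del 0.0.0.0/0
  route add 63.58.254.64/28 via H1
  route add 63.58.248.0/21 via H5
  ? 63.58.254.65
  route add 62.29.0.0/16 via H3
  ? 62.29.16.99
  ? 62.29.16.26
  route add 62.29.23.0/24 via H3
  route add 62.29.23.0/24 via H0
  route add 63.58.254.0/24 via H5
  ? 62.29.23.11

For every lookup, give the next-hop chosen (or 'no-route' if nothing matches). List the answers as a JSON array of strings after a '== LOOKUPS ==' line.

Apply in order:
  + 62.29.23.0/24 (H4) depth=24
  + 63.56.0.0/13 (H4) depth=13
  lookup 62.29.23.0: bits 001111100001110100010111 walk d0:-→d1:-→d2:-→d3:-→d4:-→d5:-→d6:-→d7:-→d8:-→d9:-→d10:-→d11:-→d12:-→d13:-→d14:-→d15:-→d16:-→d17:-→d18:-→d19:-→d20:-→d21:-→d22:-→d23:-→d24:H4 -> H4
  + 62.29.23.0/25 (H3) depth=25
  + 0.0.0.0/0 (H3) depth=0
  + 63.58.0.0/16 (H3) depth=16
  del 63.58.0.0/16 (clear depth 16)
  + 63.58.254.0/24 (H2) depth=24
  + 62.29.16.0/20 (H5) depth=20
  del 62.29.23.0/25 (clear depth 25)
  + 63.58.254.75/32 (H3) depth=32
  lookup 62.29.16.3: bits 001111100001110100010 walk d0:H3→d1:-→d2:-→d3:-→d4:-→d5:-→d6:-→d7:-→d8:-→d9:-→d10:-→d11:-→d12:-→d13:-→d14:-→d15:-→d16:-→d17:-→d18:-→d19:-→d20:H5→d21:- -> H5
  lookup 155.242.177.145: bits ε walk d0:H3 -> H3
  lookup 62.29.19.246: bits 001111100001110100010 walk d0:H3→d1:-→d2:-→d3:-→d4:-→d5:-→d6:-→d7:-→d8:-→d9:-→d10:-→d11:-→d12:-→d13:-→d14:-→d15:-→d16:-→d17:-→d18:-→d19:-→d20:H5→d21:- -> H5
  lookup 63.58.254.75: bits 00111111001110101111111001001011 walk d0:H3→d1:-→d2:-→d3:-→d4:-→d5:-→d6:-→d7:-→d8:-→d9:-→d10:-→d11:-→d12:-→d13:H4→d14:-→d15:-→d16:-→d17:-→d18:-→d19:-→d20:-→d21:-→d22:-→d23:-→d24:H2→d25:-→d26:-→d27:-→d28:-→d29:-→d30:-→d31:-→d32:H3 -> H3
  + 63.58.254.0/23 (H2) depth=23
  + 63.58.240.0/20 (H1) depth=20
  del 62.29.23.0/24 (clear depth 24)
  + 63.48.0.0/12 (H5) depth=12
  lookup 151.210.86.99: bits ε walk d0:H3 -> H3
  lookup 63.58.254.0: bits 0011111100111010111111100 walk d0:H3→d1:-→d2:-→d3:-→d4:-→d5:-→d6:-→d7:-→d8:-→d9:-→d10:-→d11:-→d12:H5→d13:H4→d14:-→d15:-→d16:-→d17:-→d18:-→d19:-→d20:H1→d21:-→d22:-→d23:H2→d24:H2→d25:- -> H2
  lookup 63.58.254.75: bits 00111111001110101111111001001011 walk d0:H3→d1:-→d2:-→d3:-→d4:-→d5:-→d6:-→d7:-→d8:-→d9:-→d10:-→d11:-→d12:H5→d13:H4→d14:-→d15:-→d16:-→d17:-→d18:-→d19:-→d20:H1→d21:-→d22:-→d23:H2→d24:H2→d25:-→d26:-→d27:-→d28:-→d29:-→d30:-→d31:-→d32:H3 -> H3
  lookup 63.57.39.1: bits 00111111001110 walk d0:H3→d1:-→d2:-→d3:-→d4:-→d5:-→d6:-→d7:-→d8:-→d9:-→d10:-→d11:-→d12:H5→d13:H4→d14:- -> H4
  del 63.48.0.0/12 (clear depth 12)
  lookup 62.29.23.225: bits 001111100001110100010111 walk d0:H3→d1:-→d2:-→d3:-→d4:-→d5:-→d6:-→d7:-→d8:-→d9:-→d10:-→d11:-→d12:-→d13:-→d14:-→d15:-→d16:-→d17:-→d18:-→d19:-→d20:H5→d21:-→d22:-→d23:-→d24:- -> H5
  del 63.58.240.0/20 (clear depth 20)
  del 63.58.254.75/32 (clear depth 32)
  del 63.58.254.0/23 (clear depth 23)
  del 0.0.0.0/0 (clear depth 0)
  + 63.58.254.64/28 (H1) depth=28
  + 63.58.248.0/21 (H5) depth=21
  lookup 63.58.254.65: bits 0011111100111010111111100100 walk d0:-→d1:-→d2:-→d3:-→d4:-→d5:-→d6:-→d7:-→d8:-→d9:-→d10:-→d11:-→d12:-→d13:H4→d14:-→d15:-→d16:-→d17:-→d18:-→d19:-→d20:-→d21:H5→d22:-→d23:-→d24:H2→d25:-→d26:-→d27:-→d28:H1 -> H1
  + 62.29.0.0/16 (H3) depth=16
  lookup 62.29.16.99: bits 001111100001110100010 walk d0:-→d1:-→d2:-→d3:-→d4:-→d5:-→d6:-→d7:-→d8:-→d9:-→d10:-→d11:-→d12:-→d13:-→d14:-→d15:-→d16:H3→d17:-→d18:-→d19:-→d20:H5→d21:- -> H5
  lookup 62.29.16.26: bits 001111100001110100010 walk d0:-→d1:-→d2:-→d3:-→d4:-→d5:-→d6:-→d7:-→d8:-→d9:-→d10:-→d11:-→d12:-→d13:-→d14:-→d15:-→d16:H3→d17:-→d18:-→d19:-→d20:H5→d21:- -> H5
  + 62.29.23.0/24 (H3) depth=24
  + 62.29.23.0/24 (H0) depth=24
  + 63.58.254.0/24 (H5) depth=24
  lookup 62.29.23.11: bits 0011111000011101000101110 walk d0:-→d1:-→d2:-→d3:-→d4:-→d5:-→d6:-→d7:-→d8:-→d9:-→d10:-→d11:-→d12:-→d13:-→d14:-→d15:-→d16:H3→d17:-→d18:-→d19:-→d20:H5→d21:-→d22:-→d23:-→d24:H0→d25:- -> H0

== LOOKUPS ==
["H4","H5","H3","H5","H3","H3","H2","H3","H4","H5","H1","H5","H5","H0"]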